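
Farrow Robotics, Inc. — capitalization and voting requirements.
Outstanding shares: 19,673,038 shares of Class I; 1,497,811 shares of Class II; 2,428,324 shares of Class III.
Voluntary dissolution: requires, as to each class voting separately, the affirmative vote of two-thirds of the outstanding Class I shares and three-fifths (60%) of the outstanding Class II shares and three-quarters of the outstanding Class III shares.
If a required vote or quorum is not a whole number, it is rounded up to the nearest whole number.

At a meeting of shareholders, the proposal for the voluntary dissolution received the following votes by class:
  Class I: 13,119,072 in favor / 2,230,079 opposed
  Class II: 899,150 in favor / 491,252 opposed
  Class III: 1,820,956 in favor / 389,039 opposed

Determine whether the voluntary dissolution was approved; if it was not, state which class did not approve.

Not approved — the Class III shares did not give the required vote.

Class I: 2/3 of 19673038 = 13115358.67, rounded up to 13115359; 13,115,359 required, 13,119,072 in favor — approved.
Class II: 3/5 of 1497811 = 898686.60, rounded up to 898687; 898,687 required, 899,150 in favor — approved.
Class III: 3/4 of 2428324 = 1821243; 1,821,243 required, 1,820,956 in favor — not approved.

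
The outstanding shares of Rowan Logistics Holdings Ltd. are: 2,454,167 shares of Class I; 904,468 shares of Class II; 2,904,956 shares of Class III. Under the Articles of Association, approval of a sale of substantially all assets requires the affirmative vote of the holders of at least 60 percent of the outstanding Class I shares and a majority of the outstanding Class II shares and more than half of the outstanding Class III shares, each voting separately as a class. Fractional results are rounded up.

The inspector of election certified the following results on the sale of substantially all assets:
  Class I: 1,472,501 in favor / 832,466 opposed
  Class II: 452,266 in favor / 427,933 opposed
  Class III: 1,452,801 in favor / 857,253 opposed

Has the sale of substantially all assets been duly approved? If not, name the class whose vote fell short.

Approved — every class gave the required vote.

Class I: 3/5 of 2454167 = 1472500.20, rounded up to 1472501; 1,472,501 required, 1,472,501 in favor — approved.
Class II: a majority of 904468 is 452235; 452,235 required, 452,266 in favor — approved.
Class III: a majority of 2904956 is 1452479; 1,452,479 required, 1,452,801 in favor — approved.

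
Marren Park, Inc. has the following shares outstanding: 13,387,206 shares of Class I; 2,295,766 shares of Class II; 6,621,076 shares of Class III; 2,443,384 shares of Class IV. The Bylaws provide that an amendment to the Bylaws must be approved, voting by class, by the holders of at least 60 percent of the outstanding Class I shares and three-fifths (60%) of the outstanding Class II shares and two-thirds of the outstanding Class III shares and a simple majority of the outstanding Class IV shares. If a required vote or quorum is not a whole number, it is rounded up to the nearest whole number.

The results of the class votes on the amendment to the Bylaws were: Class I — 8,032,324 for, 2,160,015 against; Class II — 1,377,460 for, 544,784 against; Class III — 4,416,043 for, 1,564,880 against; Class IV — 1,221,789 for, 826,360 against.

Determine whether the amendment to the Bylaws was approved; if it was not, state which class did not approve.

Class I: 3/5 of 13387206 = 8032323.60, rounded up to 8032324; 8,032,324 required, 8,032,324 in favor — approved.
Class II: 3/5 of 2295766 = 1377459.60, rounded up to 1377460; 1,377,460 required, 1,377,460 in favor — approved.
Class III: 2/3 of 6621076 = 4414050.67, rounded up to 4414051; 4,414,051 required, 4,416,043 in favor — approved.
Class IV: a majority of 2443384 is 1221693; 1,221,693 required, 1,221,789 in favor — approved.

Approved — every class gave the required vote.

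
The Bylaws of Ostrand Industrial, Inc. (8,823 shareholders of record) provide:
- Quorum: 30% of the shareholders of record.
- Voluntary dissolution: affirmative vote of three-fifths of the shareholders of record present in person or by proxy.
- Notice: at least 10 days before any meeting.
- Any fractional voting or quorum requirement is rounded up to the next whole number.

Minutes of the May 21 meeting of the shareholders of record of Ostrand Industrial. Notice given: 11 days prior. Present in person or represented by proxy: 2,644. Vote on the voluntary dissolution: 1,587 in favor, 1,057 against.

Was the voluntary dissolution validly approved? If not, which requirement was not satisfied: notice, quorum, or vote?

Invalid — quorum requirement not satisfied.

Notice: 11 days given; 10 required. Satisfied.
Quorum: 30% of 8,823 = 2,646.90, rounded up to 2,647; 2,644 present. Not satisfied.
Vote: requires three-fifths of those present (2,644); 3/5 of 2644 = 1586.40, rounded up to 1587, so 1,587 needed; 1,587 in favor. Satisfied.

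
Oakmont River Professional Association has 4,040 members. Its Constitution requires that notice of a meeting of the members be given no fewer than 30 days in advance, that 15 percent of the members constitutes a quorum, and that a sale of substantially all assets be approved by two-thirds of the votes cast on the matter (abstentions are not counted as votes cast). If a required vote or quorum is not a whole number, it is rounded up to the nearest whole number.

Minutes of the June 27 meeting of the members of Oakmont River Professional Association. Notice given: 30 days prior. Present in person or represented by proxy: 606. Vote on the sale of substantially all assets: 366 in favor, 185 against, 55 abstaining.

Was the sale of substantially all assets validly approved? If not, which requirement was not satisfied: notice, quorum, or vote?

Notice: 30 days given; 30 required. Satisfied.
Quorum: 15% of 4,040 = 606; 606 present. Satisfied.
Vote: requires two-thirds of the votes cast (606 − 55 abstaining = 551); 2/3 of 551 = 367.33, rounded up to 368, so 368 needed; 366 in favor. Not satisfied.

Invalid — vote requirement not satisfied.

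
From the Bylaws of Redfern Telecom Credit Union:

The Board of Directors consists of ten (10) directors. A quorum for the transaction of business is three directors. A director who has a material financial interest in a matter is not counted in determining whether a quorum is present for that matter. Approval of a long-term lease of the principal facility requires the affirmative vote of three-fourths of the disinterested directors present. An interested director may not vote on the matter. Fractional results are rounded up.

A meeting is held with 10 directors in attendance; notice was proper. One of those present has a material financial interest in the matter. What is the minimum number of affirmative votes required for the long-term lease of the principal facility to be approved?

The long-term lease of the principal facility requires three-fourths of the disinterested directors present (10 − 1 = 9).
3/4 of 9 = 6.75, rounded up to 7.

7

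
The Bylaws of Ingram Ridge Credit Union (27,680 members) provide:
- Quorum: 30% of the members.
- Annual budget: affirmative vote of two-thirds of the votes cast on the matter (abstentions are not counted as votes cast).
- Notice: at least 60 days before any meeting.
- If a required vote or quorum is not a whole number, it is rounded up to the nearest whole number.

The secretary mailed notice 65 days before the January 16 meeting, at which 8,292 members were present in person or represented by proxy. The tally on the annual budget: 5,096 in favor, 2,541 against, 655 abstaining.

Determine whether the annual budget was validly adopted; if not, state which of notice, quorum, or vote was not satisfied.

Invalid — quorum requirement not satisfied.

Notice: 65 days given; 60 required. Satisfied.
Quorum: 30% of 27,680 = 8,304; 8,292 present. Not satisfied.
Vote: requires two-thirds of the votes cast (8,292 − 655 abstaining = 7,637); 2/3 of 7637 = 5091.33, rounded up to 5092, so 5,092 needed; 5,096 in favor. Satisfied.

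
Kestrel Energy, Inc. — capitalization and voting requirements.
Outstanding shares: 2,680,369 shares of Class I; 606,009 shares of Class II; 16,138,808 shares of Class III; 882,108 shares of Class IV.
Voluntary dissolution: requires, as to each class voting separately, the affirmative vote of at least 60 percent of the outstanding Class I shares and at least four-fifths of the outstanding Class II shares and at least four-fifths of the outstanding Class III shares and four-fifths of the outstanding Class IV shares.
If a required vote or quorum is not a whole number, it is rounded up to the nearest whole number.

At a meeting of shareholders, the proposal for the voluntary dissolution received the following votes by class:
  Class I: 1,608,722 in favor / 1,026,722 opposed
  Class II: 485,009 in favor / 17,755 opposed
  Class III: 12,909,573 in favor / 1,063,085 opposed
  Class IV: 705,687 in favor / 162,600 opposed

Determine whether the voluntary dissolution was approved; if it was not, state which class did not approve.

Not approved — the Class III shares did not give the required vote.

Class I: 3/5 of 2680369 = 1608221.40, rounded up to 1608222; 1,608,222 required, 1,608,722 in favor — approved.
Class II: 4/5 of 606009 = 484807.20, rounded up to 484808; 484,808 required, 485,009 in favor — approved.
Class III: 4/5 of 16138808 = 12911046.40, rounded up to 12911047; 12,911,047 required, 12,909,573 in favor — not approved.
Class IV: 4/5 of 882108 = 705686.40, rounded up to 705687; 705,687 required, 705,687 in favor — approved.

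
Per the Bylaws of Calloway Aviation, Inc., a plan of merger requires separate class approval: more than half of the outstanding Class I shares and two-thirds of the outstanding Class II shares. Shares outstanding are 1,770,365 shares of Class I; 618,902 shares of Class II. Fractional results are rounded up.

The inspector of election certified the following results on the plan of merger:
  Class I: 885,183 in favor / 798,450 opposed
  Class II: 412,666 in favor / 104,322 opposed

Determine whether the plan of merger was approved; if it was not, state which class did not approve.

Class I: a majority of 1770365 is 885183; 885,183 required, 885,183 in favor — approved.
Class II: 2/3 of 618902 = 412601.33, rounded up to 412602; 412,602 required, 412,666 in favor — approved.

Approved — every class gave the required vote.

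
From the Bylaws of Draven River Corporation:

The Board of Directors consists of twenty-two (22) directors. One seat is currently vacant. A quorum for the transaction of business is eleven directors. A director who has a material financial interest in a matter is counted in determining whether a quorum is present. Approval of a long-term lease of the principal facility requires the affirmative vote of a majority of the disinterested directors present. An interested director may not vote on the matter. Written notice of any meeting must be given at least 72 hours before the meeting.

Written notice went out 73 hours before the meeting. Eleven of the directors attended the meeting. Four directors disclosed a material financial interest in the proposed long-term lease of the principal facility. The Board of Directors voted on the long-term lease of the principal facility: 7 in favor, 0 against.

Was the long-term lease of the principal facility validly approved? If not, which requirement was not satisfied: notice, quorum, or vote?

Valid — all requirements satisfied.

Notice: 73 hours given; 72 required (73 ≥ 72). Satisfied.
Quorum: 11 present (interested directors count toward quorum); quorum is 11. Satisfied.
Vote: the long-term lease of the principal facility requires a majority of the disinterested directors present (11 − 4 = 7). A majority of 7 is 4, so 4 affirmative votes are needed; 7 voted in favor. Satisfied.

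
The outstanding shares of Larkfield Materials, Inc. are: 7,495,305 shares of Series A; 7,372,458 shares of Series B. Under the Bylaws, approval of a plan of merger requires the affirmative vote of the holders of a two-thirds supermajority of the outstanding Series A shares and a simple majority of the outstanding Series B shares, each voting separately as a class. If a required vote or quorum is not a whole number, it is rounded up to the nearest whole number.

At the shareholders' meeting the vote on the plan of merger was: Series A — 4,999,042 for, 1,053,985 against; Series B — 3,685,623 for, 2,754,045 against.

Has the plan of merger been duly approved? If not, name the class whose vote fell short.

Series A: 2/3 of 7495305 = 4996870; 4,996,870 required, 4,999,042 in favor — approved.
Series B: a majority of 7372458 is 3686230; 3,686,230 required, 3,685,623 in favor — not approved.

Not approved — the Series B shares did not give the required vote.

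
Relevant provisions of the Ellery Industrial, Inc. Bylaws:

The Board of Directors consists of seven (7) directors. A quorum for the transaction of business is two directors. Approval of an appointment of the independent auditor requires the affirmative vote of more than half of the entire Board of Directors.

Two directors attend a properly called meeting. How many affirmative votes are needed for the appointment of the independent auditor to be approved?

4

The appointment of the independent auditor requires a majority of the entire Board of Directors (7).
A majority of 7 is 4.
(Only 2 can vote, so the appointment of the independent auditor cannot pass at this meeting, but the required vote is still 4.)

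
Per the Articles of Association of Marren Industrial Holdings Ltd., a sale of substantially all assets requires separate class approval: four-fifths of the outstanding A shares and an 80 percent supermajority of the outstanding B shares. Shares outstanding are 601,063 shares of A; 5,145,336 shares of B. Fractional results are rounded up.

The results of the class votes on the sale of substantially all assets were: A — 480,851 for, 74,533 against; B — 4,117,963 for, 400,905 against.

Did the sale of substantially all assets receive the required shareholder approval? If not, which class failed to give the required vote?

Approved — every class gave the required vote.

A: 4/5 of 601063 = 480850.40, rounded up to 480851; 480,851 required, 480,851 in favor — approved.
B: 4/5 of 5145336 = 4116268.80, rounded up to 4116269; 4,116,269 required, 4,117,963 in favor — approved.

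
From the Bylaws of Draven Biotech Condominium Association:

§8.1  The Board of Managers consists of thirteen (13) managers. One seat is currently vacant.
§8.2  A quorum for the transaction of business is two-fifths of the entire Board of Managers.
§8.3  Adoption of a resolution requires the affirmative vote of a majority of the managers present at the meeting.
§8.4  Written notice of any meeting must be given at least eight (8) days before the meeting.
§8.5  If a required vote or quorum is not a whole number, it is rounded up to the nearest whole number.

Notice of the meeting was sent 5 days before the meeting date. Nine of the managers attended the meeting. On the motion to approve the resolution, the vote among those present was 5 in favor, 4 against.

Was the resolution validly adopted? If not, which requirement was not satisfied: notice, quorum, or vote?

Invalid — notice requirement not satisfied.

Notice: 5 days given; 8 required (5 < 8). Not satisfied.
Quorum: 9 present; quorum is 6. Satisfied.
Vote: the resolution requires a majority of the managers present (9). A majority of 9 is 5, so 5 affirmative votes are needed; 5 voted in favor. Satisfied.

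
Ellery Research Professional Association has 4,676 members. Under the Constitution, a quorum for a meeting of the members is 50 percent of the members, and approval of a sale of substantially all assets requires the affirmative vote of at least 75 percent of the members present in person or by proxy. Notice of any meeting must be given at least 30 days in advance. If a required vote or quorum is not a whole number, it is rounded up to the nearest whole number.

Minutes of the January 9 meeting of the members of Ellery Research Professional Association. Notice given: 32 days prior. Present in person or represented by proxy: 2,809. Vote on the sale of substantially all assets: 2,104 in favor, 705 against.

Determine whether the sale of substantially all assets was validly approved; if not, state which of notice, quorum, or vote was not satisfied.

Notice: 32 days given; 30 required. Satisfied.
Quorum: 50% of 4,676 = 2,338; 2,809 present. Satisfied.
Vote: requires three-fourths of those present (2,809); 3/4 of 2809 = 2106.75, rounded up to 2107, so 2,107 needed; 2,104 in favor. Not satisfied.

Invalid — vote requirement not satisfied.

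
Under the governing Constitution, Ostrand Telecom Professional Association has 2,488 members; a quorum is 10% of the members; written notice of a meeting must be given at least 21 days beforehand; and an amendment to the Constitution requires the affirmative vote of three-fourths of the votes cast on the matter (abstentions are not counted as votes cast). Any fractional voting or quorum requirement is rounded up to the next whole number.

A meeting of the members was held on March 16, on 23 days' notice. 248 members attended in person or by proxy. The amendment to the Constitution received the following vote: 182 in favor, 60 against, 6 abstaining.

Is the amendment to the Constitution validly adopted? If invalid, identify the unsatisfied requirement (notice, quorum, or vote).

Notice: 23 days given; 21 required. Satisfied.
Quorum: 10% of 2,488 = 248.80, rounded up to 249; 248 present. Not satisfied.
Vote: requires three-fourths of the votes cast (248 − 6 abstaining = 242); 3/4 of 242 = 181.50, rounded up to 182, so 182 needed; 182 in favor. Satisfied.

Invalid — quorum requirement not satisfied.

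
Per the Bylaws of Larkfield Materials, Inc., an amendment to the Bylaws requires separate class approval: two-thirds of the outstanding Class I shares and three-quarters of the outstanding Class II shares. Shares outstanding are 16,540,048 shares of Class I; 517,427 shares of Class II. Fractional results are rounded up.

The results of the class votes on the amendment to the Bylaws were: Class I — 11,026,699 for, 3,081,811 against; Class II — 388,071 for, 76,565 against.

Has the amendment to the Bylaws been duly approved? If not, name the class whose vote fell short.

Approved — every class gave the required vote.

Class I: 2/3 of 16540048 = 11026698.67, rounded up to 11026699; 11,026,699 required, 11,026,699 in favor — approved.
Class II: 3/4 of 517427 = 388070.25, rounded up to 388071; 388,071 required, 388,071 in favor — approved.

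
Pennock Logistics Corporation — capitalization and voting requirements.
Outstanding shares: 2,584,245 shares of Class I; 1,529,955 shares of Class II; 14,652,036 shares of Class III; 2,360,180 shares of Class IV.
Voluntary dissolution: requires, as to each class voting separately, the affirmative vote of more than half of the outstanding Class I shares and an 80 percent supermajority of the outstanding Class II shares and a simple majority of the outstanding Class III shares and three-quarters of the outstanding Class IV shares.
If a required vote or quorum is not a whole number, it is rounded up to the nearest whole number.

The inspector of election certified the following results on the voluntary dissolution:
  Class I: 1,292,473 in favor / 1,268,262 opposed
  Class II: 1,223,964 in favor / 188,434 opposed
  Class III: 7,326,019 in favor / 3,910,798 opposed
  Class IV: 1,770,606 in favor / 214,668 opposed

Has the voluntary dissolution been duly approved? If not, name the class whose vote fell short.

Approved — every class gave the required vote.

Class I: a majority of 2584245 is 1292123; 1,292,123 required, 1,292,473 in favor — approved.
Class II: 4/5 of 1529955 = 1223964; 1,223,964 required, 1,223,964 in favor — approved.
Class III: a majority of 14652036 is 7326019; 7,326,019 required, 7,326,019 in favor — approved.
Class IV: 3/4 of 2360180 = 1770135; 1,770,135 required, 1,770,606 in favor — approved.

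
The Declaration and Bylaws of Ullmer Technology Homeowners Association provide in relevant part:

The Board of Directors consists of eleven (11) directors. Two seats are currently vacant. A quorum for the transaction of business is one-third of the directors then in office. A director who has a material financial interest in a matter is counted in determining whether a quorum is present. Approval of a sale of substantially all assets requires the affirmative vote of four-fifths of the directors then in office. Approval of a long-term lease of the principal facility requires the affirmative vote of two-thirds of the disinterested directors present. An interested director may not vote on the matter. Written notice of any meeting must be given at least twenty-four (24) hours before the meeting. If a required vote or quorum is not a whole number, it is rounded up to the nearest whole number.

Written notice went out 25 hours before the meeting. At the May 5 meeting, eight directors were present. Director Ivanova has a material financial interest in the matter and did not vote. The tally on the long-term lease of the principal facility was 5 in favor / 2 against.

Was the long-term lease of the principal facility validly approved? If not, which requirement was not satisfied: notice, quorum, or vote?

Valid — all requirements satisfied.

Notice: 25 hours given; 24 required (25 ≥ 24). Satisfied.
Quorum: 8 present (interested directors count toward quorum); quorum is 3. Satisfied.
Vote: the long-term lease of the principal facility requires two-thirds of the disinterested directors present (8 − 1 = 7). 2/3 of 7 = 4.67, rounded up to 5, so 5 affirmative votes are needed; 5 voted in favor. Satisfied.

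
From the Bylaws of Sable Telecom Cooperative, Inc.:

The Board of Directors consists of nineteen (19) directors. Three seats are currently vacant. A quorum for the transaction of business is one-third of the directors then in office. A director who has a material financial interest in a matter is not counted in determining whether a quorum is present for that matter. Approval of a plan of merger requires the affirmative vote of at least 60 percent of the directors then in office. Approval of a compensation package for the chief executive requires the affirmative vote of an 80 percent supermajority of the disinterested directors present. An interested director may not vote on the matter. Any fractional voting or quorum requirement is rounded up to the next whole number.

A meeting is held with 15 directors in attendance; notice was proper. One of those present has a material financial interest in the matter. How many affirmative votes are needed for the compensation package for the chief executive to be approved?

12

The compensation package for the chief executive requires four-fifths of the disinterested directors present (15 − 1 = 14).
4/5 of 14 = 11.20, rounded up to 12.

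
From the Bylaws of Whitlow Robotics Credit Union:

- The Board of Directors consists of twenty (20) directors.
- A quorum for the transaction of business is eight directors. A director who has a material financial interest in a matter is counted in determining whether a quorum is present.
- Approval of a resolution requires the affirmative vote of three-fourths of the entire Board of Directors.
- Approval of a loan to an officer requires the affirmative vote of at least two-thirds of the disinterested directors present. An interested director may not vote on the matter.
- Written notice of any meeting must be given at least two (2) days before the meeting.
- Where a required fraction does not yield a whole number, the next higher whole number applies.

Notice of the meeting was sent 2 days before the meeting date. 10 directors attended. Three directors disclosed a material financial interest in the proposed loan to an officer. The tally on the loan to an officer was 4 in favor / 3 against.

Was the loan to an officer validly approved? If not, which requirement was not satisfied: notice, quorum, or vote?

Invalid — vote requirement not satisfied.

Notice: 2 days given; 2 required (2 ≥ 2). Satisfied.
Quorum: 10 present (interested directors count toward quorum); quorum is 8. Satisfied.
Vote: the loan to an officer requires two-thirds of the disinterested directors present (10 − 3 = 7). 2/3 of 7 = 4.67, rounded up to 5, so 5 affirmative votes are needed; 4 voted in favor. Not satisfied.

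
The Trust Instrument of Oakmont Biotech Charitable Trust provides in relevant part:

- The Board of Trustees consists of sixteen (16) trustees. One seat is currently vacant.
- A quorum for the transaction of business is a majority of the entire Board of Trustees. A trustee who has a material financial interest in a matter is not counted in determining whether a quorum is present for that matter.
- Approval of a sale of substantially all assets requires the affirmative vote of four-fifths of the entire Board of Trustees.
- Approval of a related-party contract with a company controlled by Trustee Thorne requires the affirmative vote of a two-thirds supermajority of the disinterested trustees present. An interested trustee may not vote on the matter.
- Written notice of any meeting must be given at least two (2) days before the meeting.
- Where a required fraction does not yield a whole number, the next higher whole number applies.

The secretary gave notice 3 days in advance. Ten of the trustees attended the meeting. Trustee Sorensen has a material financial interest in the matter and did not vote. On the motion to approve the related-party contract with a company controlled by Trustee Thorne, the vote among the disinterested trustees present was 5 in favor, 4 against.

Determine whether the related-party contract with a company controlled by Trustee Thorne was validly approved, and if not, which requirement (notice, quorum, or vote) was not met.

Invalid — vote requirement not satisfied.

Notice: 3 days given; 2 required (3 ≥ 2). Satisfied.
Quorum: 10 present, but the 1 interested trustee does not count, leaving 9. Quorum is 9. Satisfied.
Vote: the related-party contract with a company controlled by Trustee Thorne requires two-thirds of the disinterested trustees present (10 − 1 = 9). 2/3 of 9 = 6, so 6 affirmative votes are needed; 5 voted in favor. Not satisfied.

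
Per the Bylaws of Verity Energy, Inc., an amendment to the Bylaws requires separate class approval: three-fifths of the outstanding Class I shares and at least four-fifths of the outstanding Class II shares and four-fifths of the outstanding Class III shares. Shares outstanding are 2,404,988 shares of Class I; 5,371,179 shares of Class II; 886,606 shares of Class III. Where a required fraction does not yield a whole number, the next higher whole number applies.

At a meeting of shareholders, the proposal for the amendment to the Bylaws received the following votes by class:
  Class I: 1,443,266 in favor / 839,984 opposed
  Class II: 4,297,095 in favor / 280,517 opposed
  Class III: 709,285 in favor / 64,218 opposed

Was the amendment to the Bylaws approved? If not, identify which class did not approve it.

Approved — every class gave the required vote.

Class I: 3/5 of 2404988 = 1442992.80, rounded up to 1442993; 1,442,993 required, 1,443,266 in favor — approved.
Class II: 4/5 of 5371179 = 4296943.20, rounded up to 4296944; 4,296,944 required, 4,297,095 in favor — approved.
Class III: 4/5 of 886606 = 709284.80, rounded up to 709285; 709,285 required, 709,285 in favor — approved.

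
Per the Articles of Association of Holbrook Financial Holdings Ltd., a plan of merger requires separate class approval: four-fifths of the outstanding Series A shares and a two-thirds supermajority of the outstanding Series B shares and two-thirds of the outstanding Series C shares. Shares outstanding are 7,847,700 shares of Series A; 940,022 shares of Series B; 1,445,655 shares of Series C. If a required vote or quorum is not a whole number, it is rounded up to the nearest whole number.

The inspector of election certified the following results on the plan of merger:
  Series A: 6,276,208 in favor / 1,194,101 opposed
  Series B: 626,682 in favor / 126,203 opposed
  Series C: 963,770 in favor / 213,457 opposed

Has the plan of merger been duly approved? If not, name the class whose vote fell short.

Not approved — the Series A shares did not give the required vote.

Series A: 4/5 of 7847700 = 6278160; 6,278,160 required, 6,276,208 in favor — not approved.
Series B: 2/3 of 940022 = 626681.33, rounded up to 626682; 626,682 required, 626,682 in favor — approved.
Series C: 2/3 of 1445655 = 963770; 963,770 required, 963,770 in favor — approved.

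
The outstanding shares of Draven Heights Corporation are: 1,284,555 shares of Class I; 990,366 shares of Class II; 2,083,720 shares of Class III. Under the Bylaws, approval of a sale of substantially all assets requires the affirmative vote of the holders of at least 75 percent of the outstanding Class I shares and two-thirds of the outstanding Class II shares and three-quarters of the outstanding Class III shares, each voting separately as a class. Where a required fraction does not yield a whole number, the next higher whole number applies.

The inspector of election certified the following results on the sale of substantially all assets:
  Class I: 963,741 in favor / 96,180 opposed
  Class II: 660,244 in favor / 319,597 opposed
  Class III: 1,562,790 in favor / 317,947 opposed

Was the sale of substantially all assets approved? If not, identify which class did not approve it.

Approved — every class gave the required vote.

Class I: 3/4 of 1284555 = 963416.25, rounded up to 963417; 963,417 required, 963,741 in favor — approved.
Class II: 2/3 of 990366 = 660244; 660,244 required, 660,244 in favor — approved.
Class III: 3/4 of 2083720 = 1562790; 1,562,790 required, 1,562,790 in favor — approved.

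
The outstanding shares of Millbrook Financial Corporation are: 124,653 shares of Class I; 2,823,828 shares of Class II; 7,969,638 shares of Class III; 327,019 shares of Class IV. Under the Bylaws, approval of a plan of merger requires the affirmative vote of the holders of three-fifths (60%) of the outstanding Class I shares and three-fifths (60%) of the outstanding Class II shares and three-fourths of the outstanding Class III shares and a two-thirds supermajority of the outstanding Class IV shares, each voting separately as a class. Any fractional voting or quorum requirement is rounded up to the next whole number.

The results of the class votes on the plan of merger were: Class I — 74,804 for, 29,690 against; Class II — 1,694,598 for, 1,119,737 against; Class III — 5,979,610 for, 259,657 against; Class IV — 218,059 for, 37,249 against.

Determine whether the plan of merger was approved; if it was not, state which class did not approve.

Approved — every class gave the required vote.

Class I: 3/5 of 124653 = 74791.80, rounded up to 74792; 74,792 required, 74,804 in favor — approved.
Class II: 3/5 of 2823828 = 1694296.80, rounded up to 1694297; 1,694,297 required, 1,694,598 in favor — approved.
Class III: 3/4 of 7969638 = 5977228.50, rounded up to 5977229; 5,977,229 required, 5,979,610 in favor — approved.
Class IV: 2/3 of 327019 = 218012.67, rounded up to 218013; 218,013 required, 218,059 in favor — approved.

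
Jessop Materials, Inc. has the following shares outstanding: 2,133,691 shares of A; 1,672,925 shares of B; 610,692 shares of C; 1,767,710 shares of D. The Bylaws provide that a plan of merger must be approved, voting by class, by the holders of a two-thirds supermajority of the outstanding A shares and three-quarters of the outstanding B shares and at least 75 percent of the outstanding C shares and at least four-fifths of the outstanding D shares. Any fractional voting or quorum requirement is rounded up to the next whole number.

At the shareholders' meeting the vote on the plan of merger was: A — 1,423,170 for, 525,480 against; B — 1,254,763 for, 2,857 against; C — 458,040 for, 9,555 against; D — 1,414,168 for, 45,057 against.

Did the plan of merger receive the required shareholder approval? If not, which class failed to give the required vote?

A: 2/3 of 2133691 = 1422460.67, rounded up to 1422461; 1,422,461 required, 1,423,170 in favor — approved.
B: 3/4 of 1672925 = 1254693.75, rounded up to 1254694; 1,254,694 required, 1,254,763 in favor — approved.
C: 3/4 of 610692 = 458019; 458,019 required, 458,040 in favor — approved.
D: 4/5 of 1767710 = 1414168; 1,414,168 required, 1,414,168 in favor — approved.

Approved — every class gave the required vote.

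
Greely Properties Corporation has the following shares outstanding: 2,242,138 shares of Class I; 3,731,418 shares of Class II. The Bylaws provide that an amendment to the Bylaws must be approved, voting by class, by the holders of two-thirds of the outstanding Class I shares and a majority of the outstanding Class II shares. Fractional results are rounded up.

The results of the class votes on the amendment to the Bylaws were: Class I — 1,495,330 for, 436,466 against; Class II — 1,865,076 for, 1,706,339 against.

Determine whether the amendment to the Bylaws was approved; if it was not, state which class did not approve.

Class I: 2/3 of 2242138 = 1494758.67, rounded up to 1494759; 1,494,759 required, 1,495,330 in favor — approved.
Class II: a majority of 3731418 is 1865710; 1,865,710 required, 1,865,076 in favor — not approved.

Not approved — the Class II shares did not give the required vote.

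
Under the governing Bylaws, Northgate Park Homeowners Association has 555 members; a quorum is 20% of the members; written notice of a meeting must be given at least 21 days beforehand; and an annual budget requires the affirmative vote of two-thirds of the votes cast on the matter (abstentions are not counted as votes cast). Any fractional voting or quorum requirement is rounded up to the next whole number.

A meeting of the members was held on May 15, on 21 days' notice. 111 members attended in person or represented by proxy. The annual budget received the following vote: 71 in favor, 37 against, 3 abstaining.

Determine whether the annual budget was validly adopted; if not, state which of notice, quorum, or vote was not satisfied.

Invalid — vote requirement not satisfied.

Notice: 21 days given; 21 required. Satisfied.
Quorum: 20% of 555 = 111; 111 present. Satisfied.
Vote: requires two-thirds of the votes cast (111 − 3 abstaining = 108); 2/3 of 108 = 72, so 72 needed; 71 in favor. Not satisfied.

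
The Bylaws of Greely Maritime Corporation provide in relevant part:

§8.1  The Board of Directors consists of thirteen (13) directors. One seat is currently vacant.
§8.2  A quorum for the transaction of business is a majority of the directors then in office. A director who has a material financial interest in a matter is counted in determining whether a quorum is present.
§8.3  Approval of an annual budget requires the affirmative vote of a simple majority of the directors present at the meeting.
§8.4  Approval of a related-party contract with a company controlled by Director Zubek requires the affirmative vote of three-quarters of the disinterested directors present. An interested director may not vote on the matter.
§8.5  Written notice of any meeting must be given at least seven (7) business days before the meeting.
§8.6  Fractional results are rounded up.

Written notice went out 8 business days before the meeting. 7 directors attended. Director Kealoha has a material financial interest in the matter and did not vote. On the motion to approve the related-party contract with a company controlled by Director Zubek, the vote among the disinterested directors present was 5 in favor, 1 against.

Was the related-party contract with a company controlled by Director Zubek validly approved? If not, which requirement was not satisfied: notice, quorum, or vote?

Notice: 8 business days given; 7 required (8 ≥ 7). Satisfied.
Quorum: 7 present (interested directors count toward quorum); quorum is 7. Satisfied.
Vote: the related-party contract with a company controlled by Director Zubek requires three-fourths of the disinterested directors present (7 − 1 = 6). 3/4 of 6 = 4.50, rounded up to 5, so 5 affirmative votes are needed; 5 voted in favor. Satisfied.

Valid — all requirements satisfied.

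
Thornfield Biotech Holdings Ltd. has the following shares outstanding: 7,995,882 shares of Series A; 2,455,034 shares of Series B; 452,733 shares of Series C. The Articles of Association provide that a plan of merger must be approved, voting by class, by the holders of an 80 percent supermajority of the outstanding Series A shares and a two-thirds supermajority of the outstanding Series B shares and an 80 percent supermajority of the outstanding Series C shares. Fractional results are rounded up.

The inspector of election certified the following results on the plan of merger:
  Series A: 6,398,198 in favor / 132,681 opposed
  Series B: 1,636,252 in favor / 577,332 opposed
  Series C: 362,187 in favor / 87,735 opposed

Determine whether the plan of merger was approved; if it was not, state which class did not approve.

Series A: 4/5 of 7995882 = 6396705.60, rounded up to 6396706; 6,396,706 required, 6,398,198 in favor — approved.
Series B: 2/3 of 2455034 = 1636689.33, rounded up to 1636690; 1,636,690 required, 1,636,252 in favor — not approved.
Series C: 4/5 of 452733 = 362186.40, rounded up to 362187; 362,187 required, 362,187 in favor — approved.

Not approved — the Series B shares did not give the required vote.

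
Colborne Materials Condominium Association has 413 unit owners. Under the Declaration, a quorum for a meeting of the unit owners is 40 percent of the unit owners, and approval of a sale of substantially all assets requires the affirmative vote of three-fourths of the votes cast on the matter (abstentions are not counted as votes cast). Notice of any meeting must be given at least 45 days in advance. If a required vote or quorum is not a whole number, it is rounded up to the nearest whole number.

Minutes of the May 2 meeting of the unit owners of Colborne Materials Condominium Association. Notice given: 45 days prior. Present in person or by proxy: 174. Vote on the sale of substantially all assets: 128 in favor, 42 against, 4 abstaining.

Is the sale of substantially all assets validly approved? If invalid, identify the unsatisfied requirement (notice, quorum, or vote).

Notice: 45 days given; 45 required. Satisfied.
Quorum: 40% of 413 = 165.20, rounded up to 166; 174 present. Satisfied.
Vote: requires three-fourths of the votes cast (174 − 4 abstaining = 170); 3/4 of 170 = 127.50, rounded up to 128, so 128 needed; 128 in favor. Satisfied.

Valid — all requirements satisfied.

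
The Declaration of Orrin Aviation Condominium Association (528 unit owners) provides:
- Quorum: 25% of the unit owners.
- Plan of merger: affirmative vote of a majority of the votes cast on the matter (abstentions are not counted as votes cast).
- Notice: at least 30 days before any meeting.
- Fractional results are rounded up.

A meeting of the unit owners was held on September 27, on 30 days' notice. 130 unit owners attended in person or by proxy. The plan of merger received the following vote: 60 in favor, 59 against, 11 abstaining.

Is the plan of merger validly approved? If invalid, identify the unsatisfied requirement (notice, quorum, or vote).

Invalid — quorum requirement not satisfied.

Notice: 30 days given; 30 required. Satisfied.
Quorum: 25% of 528 = 132; 130 present. Not satisfied.
Vote: requires a majority of the votes cast (130 − 11 abstaining = 119); a majority of 119 is 60, so 60 needed; 60 in favor. Satisfied.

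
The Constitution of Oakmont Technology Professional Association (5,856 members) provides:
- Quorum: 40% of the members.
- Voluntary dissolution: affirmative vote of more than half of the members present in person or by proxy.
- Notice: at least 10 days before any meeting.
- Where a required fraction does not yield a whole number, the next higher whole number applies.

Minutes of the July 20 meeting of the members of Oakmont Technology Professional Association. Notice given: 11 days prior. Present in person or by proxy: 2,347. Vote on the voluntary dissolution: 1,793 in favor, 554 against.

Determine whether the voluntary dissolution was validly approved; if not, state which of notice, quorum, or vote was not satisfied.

Notice: 11 days given; 10 required. Satisfied.
Quorum: 40% of 5,856 = 2,342.40, rounded up to 2,343; 2,347 present. Satisfied.
Vote: requires a majority of those present (2,347); a majority of 2347 is 1174, so 1,174 needed; 1,793 in favor. Satisfied.

Valid — all requirements satisfied.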